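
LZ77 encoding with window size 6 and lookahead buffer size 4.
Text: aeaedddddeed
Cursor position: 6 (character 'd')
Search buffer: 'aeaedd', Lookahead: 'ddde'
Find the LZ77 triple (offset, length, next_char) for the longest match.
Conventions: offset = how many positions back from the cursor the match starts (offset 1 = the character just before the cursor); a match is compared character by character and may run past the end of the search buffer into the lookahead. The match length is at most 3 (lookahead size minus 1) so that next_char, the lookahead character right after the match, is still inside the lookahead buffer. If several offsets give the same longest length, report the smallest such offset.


Try each offset into the search buffer:
  offset=1 (pos 5, char 'd'): match length 3
  offset=2 (pos 4, char 'd'): match length 3
  offset=3 (pos 3, char 'e'): match length 0
  offset=4 (pos 2, char 'a'): match length 0
  offset=5 (pos 1, char 'e'): match length 0
  offset=6 (pos 0, char 'a'): match length 0
Longest match has length 3, found at offsets 1, 2; take the smallest, offset 1.
next_char = character at position 6 + 3 = 9 -> 'e'

Best match: offset=1, length=3 (matching 'ddd' starting at position 5)
LZ77 triple: (1, 3, 'e')


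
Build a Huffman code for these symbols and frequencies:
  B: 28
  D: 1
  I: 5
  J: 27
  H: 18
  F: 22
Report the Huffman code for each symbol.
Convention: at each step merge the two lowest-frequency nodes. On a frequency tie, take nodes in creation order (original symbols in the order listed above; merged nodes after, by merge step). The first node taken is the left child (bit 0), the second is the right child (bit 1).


Huffman tree construction:
Step 1: Merge D(1) + I(5) = 6
Step 2: Merge (D+I)(6) + H(18) = 24
Step 3: Merge F(22) + ((D+I)+H)(24) = 46
Step 4: Merge J(27) + B(28) = 55
Step 5: Merge (F+((D+I)+H))(46) + (J+B)(55) = 101
Read each symbol's code off the tree from the root (left child = 0, right child = 1).

Codes:
  B: 11 (length 2)
  D: 0100 (length 4)
  I: 0101 (length 4)
  J: 10 (length 2)
  H: 011 (length 3)
  F: 00 (length 2)
Average code length: 232/101 = 2.2970 bits/symbol


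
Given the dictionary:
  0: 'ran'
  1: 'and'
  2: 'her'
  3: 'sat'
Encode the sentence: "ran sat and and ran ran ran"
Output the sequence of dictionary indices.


Look up each word in the dictionary:
  'ran' -> 0
  'sat' -> 3
  'and' -> 1
  'and' -> 1
  'ran' -> 0
  'ran' -> 0
  'ran' -> 0

Encoded: [0, 3, 1, 1, 0, 0, 0]


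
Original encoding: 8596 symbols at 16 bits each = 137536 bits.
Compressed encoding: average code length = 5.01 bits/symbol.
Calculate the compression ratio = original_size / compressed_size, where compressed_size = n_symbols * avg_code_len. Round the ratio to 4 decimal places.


original_size = n_symbols * orig_bits = 8596 * 16 = 137536 bits
compressed_size = n_symbols * avg_code_len = 8596 * 5.01 = 43065.96 bits
ratio = original_size / compressed_size = 137536 / 43065.96 = 3.1936

Compression ratio = 3.1936


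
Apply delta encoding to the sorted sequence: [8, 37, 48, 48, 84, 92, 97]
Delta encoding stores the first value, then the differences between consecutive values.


First value: 8
Deltas:
  37 - 8 = 29
  48 - 37 = 11
  48 - 48 = 0
  84 - 48 = 36
  92 - 84 = 8
  97 - 92 = 5


Delta encoded: [8, 29, 11, 0, 36, 8, 5]


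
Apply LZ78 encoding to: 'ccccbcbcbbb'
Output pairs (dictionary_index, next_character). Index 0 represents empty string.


LZ78 encoding steps:
Dictionary: {0: ''}
Step 1: w='' (idx 0), next='c' -> output (0, 'c'), add 'c' as idx 1
Step 2: w='c' (idx 1), next='c' -> output (1, 'c'), add 'cc' as idx 2
Step 3: w='c' (idx 1), next='b' -> output (1, 'b'), add 'cb' as idx 3
Step 4: w='cb' (idx 3), next='c' -> output (3, 'c'), add 'cbc' as idx 4
Step 5: w='' (idx 0), next='b' -> output (0, 'b'), add 'b' as idx 5
Step 6: w='b' (idx 5), next='b' -> output (5, 'b'), add 'bb' as idx 6


Encoded: [(0, 'c'), (1, 'c'), (1, 'b'), (3, 'c'), (0, 'b'), (5, 'b')]


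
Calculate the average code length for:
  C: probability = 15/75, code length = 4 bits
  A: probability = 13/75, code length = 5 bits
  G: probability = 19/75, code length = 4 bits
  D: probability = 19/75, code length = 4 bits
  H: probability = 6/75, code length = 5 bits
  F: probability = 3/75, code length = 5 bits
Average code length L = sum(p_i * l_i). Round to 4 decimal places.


Weighted contributions p_i * l_i:
  C: (15/75) * 4 = 60/75
  A: (13/75) * 5 = 65/75
  G: (19/75) * 4 = 76/75
  D: (19/75) * 4 = 76/75
  H: (6/75) * 5 = 30/75
  F: (3/75) * 5 = 15/75
Sum = (60 + 65 + 76 + 76 + 30 + 15)/75 = 322/75

L = 322/75 = 4.2933 bits/symbol


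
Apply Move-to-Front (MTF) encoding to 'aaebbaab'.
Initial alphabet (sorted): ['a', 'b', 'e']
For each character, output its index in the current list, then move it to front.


MTF encoding:
'a': index 0 in ['a', 'b', 'e'] -> ['a', 'b', 'e']
'a': index 0 in ['a', 'b', 'e'] -> ['a', 'b', 'e']
'e': index 2 in ['a', 'b', 'e'] -> ['e', 'a', 'b']
'b': index 2 in ['e', 'a', 'b'] -> ['b', 'e', 'a']
'b': index 0 in ['b', 'e', 'a'] -> ['b', 'e', 'a']
'a': index 2 in ['b', 'e', 'a'] -> ['a', 'b', 'e']
'a': index 0 in ['a', 'b', 'e'] -> ['a', 'b', 'e']
'b': index 1 in ['a', 'b', 'e'] -> ['b', 'a', 'e']


Output: [0, 0, 2, 2, 0, 2, 0, 1]


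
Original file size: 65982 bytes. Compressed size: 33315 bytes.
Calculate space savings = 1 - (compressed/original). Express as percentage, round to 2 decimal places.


ratio = compressed/original = 33315/65982 = 0.50491
savings = 1 - ratio = 1 - 0.50491 = 0.49509
as a percentage: 0.49509 * 100 = 49.51%

Space savings = 1 - 33315/65982 = 49.51%


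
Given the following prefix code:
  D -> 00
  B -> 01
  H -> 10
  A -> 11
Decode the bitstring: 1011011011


Decoding step by step:
Bits 10 -> H
Bits 11 -> A
Bits 01 -> B
Bits 10 -> H
Bits 11 -> A


Decoded message: HABHA


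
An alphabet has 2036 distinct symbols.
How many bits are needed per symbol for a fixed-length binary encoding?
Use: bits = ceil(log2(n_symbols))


log2(2036) = 10.9915
Bracket: 2^10 = 1024 < 2036 <= 2^11 = 2048
So ceil(log2(2036)) = 11

bits = ceil(log2(2036)) = ceil(10.9915) = 11 bits


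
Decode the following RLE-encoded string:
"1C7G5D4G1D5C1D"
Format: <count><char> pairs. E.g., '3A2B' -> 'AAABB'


Expanding each <count><char> pair:
  1C -> 'C'
  7G -> 'GGGGGGG'
  5D -> 'DDDDD'
  4G -> 'GGGG'
  1D -> 'D'
  5C -> 'CCCCC'
  1D -> 'D'

Decoded = CGGGGGGGDDDDDGGGGDCCCCCD


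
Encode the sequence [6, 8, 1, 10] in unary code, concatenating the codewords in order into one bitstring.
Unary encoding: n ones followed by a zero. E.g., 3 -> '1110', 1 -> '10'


Encode each number as n ones followed by a terminating 0:
  6 -> 1111110 (7 bits)
  8 -> 111111110 (9 bits)
  1 -> 10 (2 bits)
  10 -> 11111111110 (11 bits)
Total length = 7 + 9 + 2 + 11 = 29 bits.

Unary([6, 8, 1, 10]) = 11111101111111101011111111110 (29 bits)


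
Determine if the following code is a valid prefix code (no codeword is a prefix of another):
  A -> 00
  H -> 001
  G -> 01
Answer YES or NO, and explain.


Checking each pair (does one codeword prefix another?):
  A='00' vs H='001': prefix -- VIOLATION

NO -- this is NOT a valid prefix code. A (00) is a prefix of H (001).


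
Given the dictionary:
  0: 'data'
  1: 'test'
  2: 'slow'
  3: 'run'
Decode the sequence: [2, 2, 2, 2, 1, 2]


Look up each index in the dictionary:
  2 -> 'slow'
  2 -> 'slow'
  2 -> 'slow'
  2 -> 'slow'
  1 -> 'test'
  2 -> 'slow'

Decoded: "slow slow slow slow test slow"


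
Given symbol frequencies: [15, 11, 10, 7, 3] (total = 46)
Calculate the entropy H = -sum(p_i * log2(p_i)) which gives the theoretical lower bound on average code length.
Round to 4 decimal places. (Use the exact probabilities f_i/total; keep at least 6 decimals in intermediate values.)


Per-symbol terms -p_i * log2(p_i) with p_i = f_i/46:
  p = 15/46 = 0.326087: log2(p) = -1.616671, -p*log2(p) = 0.527175
  p = 11/46 = 0.239130: log2(p) = -2.064130, -p*log2(p) = 0.493596
  p = 10/46 = 0.217391: log2(p) = -2.201634, -p*log2(p) = 0.478616
  p = 7/46 = 0.152174: log2(p) = -2.716207, -p*log2(p) = 0.413336
  p = 3/46 = 0.065217: log2(p) = -3.938599, -p*log2(p) = 0.256865
H = 0.527175 + 0.493596 + 0.478616 + 0.413336 + 0.256865 = 2.169588

H = 2.1696 bits/symbol


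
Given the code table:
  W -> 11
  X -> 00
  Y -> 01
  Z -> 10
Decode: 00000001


Decoding:
00 -> X
00 -> X
00 -> X
01 -> Y


Result: XXXY


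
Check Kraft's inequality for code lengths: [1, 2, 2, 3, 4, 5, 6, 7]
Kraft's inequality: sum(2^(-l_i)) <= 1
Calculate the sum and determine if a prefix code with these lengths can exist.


Sum = 2^(-1) + 2^(-2) + 2^(-2) + 2^(-3) + 2^(-4) + 2^(-5) + 2^(-6) + 2^(-7)
    = 0.5 + 0.25 + 0.25 + 0.125 + 0.0625 + 0.03125 + 0.015625 + 0.0078125
    = 159/128 = 1.2421875
Since 1.2421875 > 1, Kraft's inequality is NOT satisfied.
A prefix code with these lengths CANNOT exist.

Kraft sum = 1.2421875. Not satisfied.


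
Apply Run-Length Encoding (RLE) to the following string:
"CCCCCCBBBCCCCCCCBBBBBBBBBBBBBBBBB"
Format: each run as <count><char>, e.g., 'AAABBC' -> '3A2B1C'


Scanning runs left to right:
  i=0: run of 'C' x 6 -> '6C'
  i=6: run of 'B' x 3 -> '3B'
  i=9: run of 'C' x 7 -> '7C'
  i=16: run of 'B' x 17 -> '17B'

RLE = 6C3B7C17B


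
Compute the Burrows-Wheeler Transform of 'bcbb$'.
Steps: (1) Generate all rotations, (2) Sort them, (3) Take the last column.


Rotations (sorted):
  0: $bcbb -> last char: b
  1: b$bcb -> last char: b
  2: bb$bc -> last char: c
  3: bcbb$ -> last char: $
  4: cbb$b -> last char: b


BWT = bbc$b


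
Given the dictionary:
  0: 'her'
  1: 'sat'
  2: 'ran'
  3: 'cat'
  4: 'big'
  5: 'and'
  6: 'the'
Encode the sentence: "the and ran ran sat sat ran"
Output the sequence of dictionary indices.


Look up each word in the dictionary:
  'the' -> 6
  'and' -> 5
  'ran' -> 2
  'ran' -> 2
  'sat' -> 1
  'sat' -> 1
  'ran' -> 2

Encoded: [6, 5, 2, 2, 1, 1, 2]


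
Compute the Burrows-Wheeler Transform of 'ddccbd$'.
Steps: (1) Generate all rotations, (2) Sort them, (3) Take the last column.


Rotations (sorted):
  0: $ddccbd -> last char: d
  1: bd$ddcc -> last char: c
  2: cbd$ddc -> last char: c
  3: ccbd$dd -> last char: d
  4: d$ddccb -> last char: b
  5: dccbd$d -> last char: d
  6: ddccbd$ -> last char: $


BWT = dccdbd$


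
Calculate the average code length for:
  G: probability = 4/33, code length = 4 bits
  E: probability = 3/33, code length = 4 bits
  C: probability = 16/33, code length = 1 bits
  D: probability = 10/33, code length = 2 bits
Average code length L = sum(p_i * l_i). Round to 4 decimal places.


Weighted contributions p_i * l_i:
  G: (4/33) * 4 = 16/33
  E: (3/33) * 4 = 12/33
  C: (16/33) * 1 = 16/33
  D: (10/33) * 2 = 20/33
Sum = (16 + 12 + 16 + 20)/33 = 64/33

L = 64/33 = 1.9394 bits/symbol


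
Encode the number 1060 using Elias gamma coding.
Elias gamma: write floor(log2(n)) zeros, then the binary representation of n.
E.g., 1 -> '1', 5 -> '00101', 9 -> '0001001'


num_bits = floor(log2(1060)) + 1 = 11
leading_zeros = num_bits - 1 = 10
binary(1060) = 10000100100

Elias gamma(1060) = '0000000000' + '10000100100' = 000000000010000100100 (21 bits)


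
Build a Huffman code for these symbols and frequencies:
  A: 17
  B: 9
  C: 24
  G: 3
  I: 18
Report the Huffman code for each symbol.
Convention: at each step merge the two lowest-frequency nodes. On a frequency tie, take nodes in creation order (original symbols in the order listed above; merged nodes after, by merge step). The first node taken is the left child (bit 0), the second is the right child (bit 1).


Huffman tree construction:
Step 1: Merge G(3) + B(9) = 12
Step 2: Merge (G+B)(12) + A(17) = 29
Step 3: Merge I(18) + C(24) = 42
Step 4: Merge ((G+B)+A)(29) + (I+C)(42) = 71
Read each symbol's code off the tree from the root (left child = 0, right child = 1).

Codes:
  A: 01 (length 2)
  B: 001 (length 3)
  C: 11 (length 2)
  G: 000 (length 3)
  I: 10 (length 2)
Average code length: 154/71 = 2.1690 bits/symbol


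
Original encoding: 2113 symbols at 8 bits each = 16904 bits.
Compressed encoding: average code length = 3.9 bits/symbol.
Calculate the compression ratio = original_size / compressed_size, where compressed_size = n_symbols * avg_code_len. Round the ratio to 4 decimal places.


original_size = n_symbols * orig_bits = 2113 * 8 = 16904 bits
compressed_size = n_symbols * avg_code_len = 2113 * 3.9 = 8240.7 bits
ratio = original_size / compressed_size = 16904 / 8240.7 = 2.0513

Compression ratio = 2.0513


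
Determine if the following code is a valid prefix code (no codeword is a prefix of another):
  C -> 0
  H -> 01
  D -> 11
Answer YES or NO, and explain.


Checking each pair (does one codeword prefix another?):
  C='0' vs H='01': prefix -- VIOLATION

NO -- this is NOT a valid prefix code. C (0) is a prefix of H (01).


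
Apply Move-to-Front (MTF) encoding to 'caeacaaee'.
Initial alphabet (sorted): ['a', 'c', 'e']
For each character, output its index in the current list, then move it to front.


MTF encoding:
'c': index 1 in ['a', 'c', 'e'] -> ['c', 'a', 'e']
'a': index 1 in ['c', 'a', 'e'] -> ['a', 'c', 'e']
'e': index 2 in ['a', 'c', 'e'] -> ['e', 'a', 'c']
'a': index 1 in ['e', 'a', 'c'] -> ['a', 'e', 'c']
'c': index 2 in ['a', 'e', 'c'] -> ['c', 'a', 'e']
'a': index 1 in ['c', 'a', 'e'] -> ['a', 'c', 'e']
'a': index 0 in ['a', 'c', 'e'] -> ['a', 'c', 'e']
'e': index 2 in ['a', 'c', 'e'] -> ['e', 'a', 'c']
'e': index 0 in ['e', 'a', 'c'] -> ['e', 'a', 'c']


Output: [1, 1, 2, 1, 2, 1, 0, 2, 0]


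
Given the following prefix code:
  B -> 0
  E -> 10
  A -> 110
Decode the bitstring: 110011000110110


Decoding step by step:
Bits 110 -> A
Bits 0 -> B
Bits 110 -> A
Bits 0 -> B
Bits 0 -> B
Bits 110 -> A
Bits 110 -> A


Decoded message: ABABBAA


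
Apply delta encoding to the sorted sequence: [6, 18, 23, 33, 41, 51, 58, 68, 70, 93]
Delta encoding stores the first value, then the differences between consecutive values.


First value: 6
Deltas:
  18 - 6 = 12
  23 - 18 = 5
  33 - 23 = 10
  41 - 33 = 8
  51 - 41 = 10
  58 - 51 = 7
  68 - 58 = 10
  70 - 68 = 2
  93 - 70 = 23


Delta encoded: [6, 12, 5, 10, 8, 10, 7, 10, 2, 23]


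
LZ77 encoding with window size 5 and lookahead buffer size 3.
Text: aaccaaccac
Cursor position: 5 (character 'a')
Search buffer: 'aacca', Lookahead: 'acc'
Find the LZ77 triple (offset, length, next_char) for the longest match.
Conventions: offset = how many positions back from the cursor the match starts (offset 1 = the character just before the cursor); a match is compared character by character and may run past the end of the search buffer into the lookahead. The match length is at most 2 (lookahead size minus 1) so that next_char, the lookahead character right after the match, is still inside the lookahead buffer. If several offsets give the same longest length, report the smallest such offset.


Try each offset into the search buffer:
  offset=1 (pos 4, char 'a'): match length 1
  offset=2 (pos 3, char 'c'): match length 0
  offset=3 (pos 2, char 'c'): match length 0
  offset=4 (pos 1, char 'a'): match length 2
  offset=5 (pos 0, char 'a'): match length 1
Longest match has length 2 at offset 4.
next_char = character at position 5 + 2 = 7 -> 'c'

Best match: offset=4, length=2 (matching 'ac' starting at position 1)
LZ77 triple: (4, 2, 'c')


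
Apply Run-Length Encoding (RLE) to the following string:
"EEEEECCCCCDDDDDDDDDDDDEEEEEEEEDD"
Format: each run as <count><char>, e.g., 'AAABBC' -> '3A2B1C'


Scanning runs left to right:
  i=0: run of 'E' x 5 -> '5E'
  i=5: run of 'C' x 5 -> '5C'
  i=10: run of 'D' x 12 -> '12D'
  i=22: run of 'E' x 8 -> '8E'
  i=30: run of 'D' x 2 -> '2D'

RLE = 5E5C12D8E2D


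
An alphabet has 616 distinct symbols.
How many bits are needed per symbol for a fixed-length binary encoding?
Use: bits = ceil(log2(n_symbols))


log2(616) = 9.2668
Bracket: 2^9 = 512 < 616 <= 2^10 = 1024
So ceil(log2(616)) = 10

bits = ceil(log2(616)) = ceil(9.2668) = 10 bits


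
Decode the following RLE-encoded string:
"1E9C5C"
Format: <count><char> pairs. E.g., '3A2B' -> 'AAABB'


Expanding each <count><char> pair:
  1E -> 'E'
  9C -> 'CCCCCCCCC'
  5C -> 'CCCCC'

Decoded = ECCCCCCCCCCCCCC


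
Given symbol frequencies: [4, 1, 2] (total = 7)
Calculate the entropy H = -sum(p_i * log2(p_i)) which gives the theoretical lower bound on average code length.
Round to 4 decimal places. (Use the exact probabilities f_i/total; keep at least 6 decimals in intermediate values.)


Per-symbol terms -p_i * log2(p_i) with p_i = f_i/7:
  p = 4/7 = 0.571429: log2(p) = -0.807355, -p*log2(p) = 0.461346
  p = 1/7 = 0.142857: log2(p) = -2.807355, -p*log2(p) = 0.401051
  p = 2/7 = 0.285714: log2(p) = -1.807355, -p*log2(p) = 0.516387
H = 0.461346 + 0.401051 + 0.516387 = 1.378784

H = 1.3788 bits/symbol


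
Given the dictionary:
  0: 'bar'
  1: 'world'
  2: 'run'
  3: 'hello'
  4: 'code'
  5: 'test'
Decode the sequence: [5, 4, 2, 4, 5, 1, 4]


Look up each index in the dictionary:
  5 -> 'test'
  4 -> 'code'
  2 -> 'run'
  4 -> 'code'
  5 -> 'test'
  1 -> 'world'
  4 -> 'code'

Decoded: "test code run code test world code"


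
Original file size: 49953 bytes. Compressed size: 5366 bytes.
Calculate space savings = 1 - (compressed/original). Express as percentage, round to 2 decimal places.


ratio = compressed/original = 5366/49953 = 0.107421
savings = 1 - ratio = 1 - 0.107421 = 0.892579
as a percentage: 0.892579 * 100 = 89.26%

Space savings = 1 - 5366/49953 = 89.26%


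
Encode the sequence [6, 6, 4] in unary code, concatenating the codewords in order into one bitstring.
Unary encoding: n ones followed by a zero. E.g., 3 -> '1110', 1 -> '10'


Encode each number as n ones followed by a terminating 0:
  6 -> 1111110 (7 bits)
  6 -> 1111110 (7 bits)
  4 -> 11110 (5 bits)
Total length = 7 + 7 + 5 = 19 bits.

Unary([6, 6, 4]) = 1111110111111011110 (19 bits)


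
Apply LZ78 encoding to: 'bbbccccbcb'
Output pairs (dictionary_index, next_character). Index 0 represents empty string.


LZ78 encoding steps:
Dictionary: {0: ''}
Step 1: w='' (idx 0), next='b' -> output (0, 'b'), add 'b' as idx 1
Step 2: w='b' (idx 1), next='b' -> output (1, 'b'), add 'bb' as idx 2
Step 3: w='' (idx 0), next='c' -> output (0, 'c'), add 'c' as idx 3
Step 4: w='c' (idx 3), next='c' -> output (3, 'c'), add 'cc' as idx 4
Step 5: w='c' (idx 3), next='b' -> output (3, 'b'), add 'cb' as idx 5
Step 6: w='cb' (idx 5), end of input -> output (5, '')


Encoded: [(0, 'b'), (1, 'b'), (0, 'c'), (3, 'c'), (3, 'b'), (5, '')]


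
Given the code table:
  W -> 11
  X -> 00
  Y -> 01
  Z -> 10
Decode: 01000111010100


Decoding:
01 -> Y
00 -> X
01 -> Y
11 -> W
01 -> Y
01 -> Y
00 -> X


Result: YXYWYYX


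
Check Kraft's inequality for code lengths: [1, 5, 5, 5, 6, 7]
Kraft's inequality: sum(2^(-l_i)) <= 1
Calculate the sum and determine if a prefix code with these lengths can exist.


Sum = 2^(-1) + 2^(-5) + 2^(-5) + 2^(-5) + 2^(-6) + 2^(-7)
    = 0.5 + 0.03125 + 0.03125 + 0.03125 + 0.015625 + 0.0078125
    = 79/128 = 0.6171875
Since 0.6171875 <= 1, Kraft's inequality IS satisfied.
A prefix code with these lengths CAN exist.

Kraft sum = 0.6171875. Satisfied.


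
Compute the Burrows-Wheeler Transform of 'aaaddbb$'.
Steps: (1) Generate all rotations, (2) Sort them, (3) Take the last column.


Rotations (sorted):
  0: $aaaddbb -> last char: b
  1: aaaddbb$ -> last char: $
  2: aaddbb$a -> last char: a
  3: addbb$aa -> last char: a
  4: b$aaaddb -> last char: b
  5: bb$aaadd -> last char: d
  6: dbb$aaad -> last char: d
  7: ddbb$aaa -> last char: a


BWT = b$aabdda


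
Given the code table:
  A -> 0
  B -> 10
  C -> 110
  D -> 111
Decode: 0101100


Decoding:
0 -> A
10 -> B
110 -> C
0 -> A


Result: ABCA


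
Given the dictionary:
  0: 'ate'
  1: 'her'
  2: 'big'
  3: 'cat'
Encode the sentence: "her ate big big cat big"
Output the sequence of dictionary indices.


Look up each word in the dictionary:
  'her' -> 1
  'ate' -> 0
  'big' -> 2
  'big' -> 2
  'cat' -> 3
  'big' -> 2

Encoded: [1, 0, 2, 2, 3, 2]


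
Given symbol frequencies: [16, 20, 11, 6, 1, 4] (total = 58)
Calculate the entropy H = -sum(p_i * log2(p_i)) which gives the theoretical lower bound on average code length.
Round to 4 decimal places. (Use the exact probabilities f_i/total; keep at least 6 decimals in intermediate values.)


Per-symbol terms -p_i * log2(p_i) with p_i = f_i/58:
  p = 16/58 = 0.275862: log2(p) = -1.857981, -p*log2(p) = 0.512546
  p = 20/58 = 0.344828: log2(p) = -1.536053, -p*log2(p) = 0.529673
  p = 11/58 = 0.189655: log2(p) = -2.398549, -p*log2(p) = 0.454897
  p = 6/58 = 0.103448: log2(p) = -3.273018, -p*log2(p) = 0.338588
  p = 1/58 = 0.017241: log2(p) = -5.857981, -p*log2(p) = 0.101000
  p = 4/58 = 0.068966: log2(p) = -3.857981, -p*log2(p) = 0.266068
H = 0.512546 + 0.529673 + 0.454897 + 0.338588 + 0.101000 + 0.266068 = 2.202772

H = 2.2028 bits/symbol


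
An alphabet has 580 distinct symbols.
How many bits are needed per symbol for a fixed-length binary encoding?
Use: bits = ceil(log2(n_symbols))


log2(580) = 9.1799
Bracket: 2^9 = 512 < 580 <= 2^10 = 1024
So ceil(log2(580)) = 10

bits = ceil(log2(580)) = ceil(9.1799) = 10 bits


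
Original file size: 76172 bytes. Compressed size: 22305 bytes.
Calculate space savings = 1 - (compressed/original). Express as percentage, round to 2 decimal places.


ratio = compressed/original = 22305/76172 = 0.292824
savings = 1 - ratio = 1 - 0.292824 = 0.707176
as a percentage: 0.707176 * 100 = 70.72%

Space savings = 1 - 22305/76172 = 70.72%


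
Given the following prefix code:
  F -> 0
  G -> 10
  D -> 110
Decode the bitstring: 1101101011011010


Decoding step by step:
Bits 110 -> D
Bits 110 -> D
Bits 10 -> G
Bits 110 -> D
Bits 110 -> D
Bits 10 -> G


Decoded message: DDGDDG


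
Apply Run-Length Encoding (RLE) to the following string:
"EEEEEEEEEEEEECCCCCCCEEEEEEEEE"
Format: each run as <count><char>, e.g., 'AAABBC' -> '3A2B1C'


Scanning runs left to right:
  i=0: run of 'E' x 13 -> '13E'
  i=13: run of 'C' x 7 -> '7C'
  i=20: run of 'E' x 9 -> '9E'

RLE = 13E7C9E


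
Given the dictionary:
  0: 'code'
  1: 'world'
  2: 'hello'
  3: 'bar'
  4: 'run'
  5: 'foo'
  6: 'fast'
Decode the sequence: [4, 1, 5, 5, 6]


Look up each index in the dictionary:
  4 -> 'run'
  1 -> 'world'
  5 -> 'foo'
  5 -> 'foo'
  6 -> 'fast'

Decoded: "run world foo foo fast"


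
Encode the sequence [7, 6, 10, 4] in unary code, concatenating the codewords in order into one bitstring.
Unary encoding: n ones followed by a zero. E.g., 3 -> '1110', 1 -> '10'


Encode each number as n ones followed by a terminating 0:
  7 -> 11111110 (8 bits)
  6 -> 1111110 (7 bits)
  10 -> 11111111110 (11 bits)
  4 -> 11110 (5 bits)
Total length = 8 + 7 + 11 + 5 = 31 bits.

Unary([7, 6, 10, 4]) = 1111111011111101111111111011110 (31 bits)


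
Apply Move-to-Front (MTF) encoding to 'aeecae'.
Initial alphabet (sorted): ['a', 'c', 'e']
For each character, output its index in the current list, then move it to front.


MTF encoding:
'a': index 0 in ['a', 'c', 'e'] -> ['a', 'c', 'e']
'e': index 2 in ['a', 'c', 'e'] -> ['e', 'a', 'c']
'e': index 0 in ['e', 'a', 'c'] -> ['e', 'a', 'c']
'c': index 2 in ['e', 'a', 'c'] -> ['c', 'e', 'a']
'a': index 2 in ['c', 'e', 'a'] -> ['a', 'c', 'e']
'e': index 2 in ['a', 'c', 'e'] -> ['e', 'a', 'c']


Output: [0, 2, 0, 2, 2, 2]


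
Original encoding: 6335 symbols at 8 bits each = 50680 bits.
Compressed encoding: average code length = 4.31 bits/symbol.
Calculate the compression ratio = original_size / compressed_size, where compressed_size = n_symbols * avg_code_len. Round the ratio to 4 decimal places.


original_size = n_symbols * orig_bits = 6335 * 8 = 50680 bits
compressed_size = n_symbols * avg_code_len = 6335 * 4.31 = 27303.85 bits
ratio = original_size / compressed_size = 50680 / 27303.85 = 1.8561

Compression ratio = 1.8561


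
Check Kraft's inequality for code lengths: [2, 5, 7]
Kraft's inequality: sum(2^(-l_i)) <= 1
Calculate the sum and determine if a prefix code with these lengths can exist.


Sum = 2^(-2) + 2^(-5) + 2^(-7)
    = 0.25 + 0.03125 + 0.0078125
    = 37/128 = 0.2890625
Since 0.2890625 <= 1, Kraft's inequality IS satisfied.
A prefix code with these lengths CAN exist.

Kraft sum = 0.2890625. Satisfied.


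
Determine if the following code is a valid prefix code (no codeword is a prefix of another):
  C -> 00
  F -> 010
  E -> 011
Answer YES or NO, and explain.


Checking each pair (does one codeword prefix another?):
  C='00' vs F='010': no prefix
  C='00' vs E='011': no prefix
  F='010' vs C='00': no prefix
  F='010' vs E='011': no prefix
  E='011' vs C='00': no prefix
  E='011' vs F='010': no prefix
No violation found over all pairs.

YES -- this is a valid prefix code. No codeword is a prefix of any other codeword.


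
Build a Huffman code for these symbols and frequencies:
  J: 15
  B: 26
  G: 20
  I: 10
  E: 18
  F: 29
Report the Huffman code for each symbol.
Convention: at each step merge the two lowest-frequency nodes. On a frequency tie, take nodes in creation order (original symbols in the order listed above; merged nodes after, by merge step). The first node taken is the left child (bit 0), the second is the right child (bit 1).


Huffman tree construction:
Step 1: Merge I(10) + J(15) = 25
Step 2: Merge E(18) + G(20) = 38
Step 3: Merge (I+J)(25) + B(26) = 51
Step 4: Merge F(29) + (E+G)(38) = 67
Step 5: Merge ((I+J)+B)(51) + (F+(E+G))(67) = 118
Read each symbol's code off the tree from the root (left child = 0, right child = 1).

Codes:
  J: 001 (length 3)
  B: 01 (length 2)
  G: 111 (length 3)
  I: 000 (length 3)
  E: 110 (length 3)
  F: 10 (length 2)
Average code length: 299/118 = 2.5339 bits/symbol


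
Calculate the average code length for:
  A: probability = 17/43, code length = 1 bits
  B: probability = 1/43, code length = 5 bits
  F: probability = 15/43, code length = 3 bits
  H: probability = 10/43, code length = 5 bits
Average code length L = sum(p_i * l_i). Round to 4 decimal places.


Weighted contributions p_i * l_i:
  A: (17/43) * 1 = 17/43
  B: (1/43) * 5 = 5/43
  F: (15/43) * 3 = 45/43
  H: (10/43) * 5 = 50/43
Sum = (17 + 5 + 45 + 50)/43 = 117/43

L = 117/43 = 2.7209 bits/symbol


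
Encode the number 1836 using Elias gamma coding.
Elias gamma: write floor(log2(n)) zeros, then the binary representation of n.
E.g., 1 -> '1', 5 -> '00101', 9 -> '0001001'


num_bits = floor(log2(1836)) + 1 = 11
leading_zeros = num_bits - 1 = 10
binary(1836) = 11100101100

Elias gamma(1836) = '0000000000' + '11100101100' = 000000000011100101100 (21 bits)


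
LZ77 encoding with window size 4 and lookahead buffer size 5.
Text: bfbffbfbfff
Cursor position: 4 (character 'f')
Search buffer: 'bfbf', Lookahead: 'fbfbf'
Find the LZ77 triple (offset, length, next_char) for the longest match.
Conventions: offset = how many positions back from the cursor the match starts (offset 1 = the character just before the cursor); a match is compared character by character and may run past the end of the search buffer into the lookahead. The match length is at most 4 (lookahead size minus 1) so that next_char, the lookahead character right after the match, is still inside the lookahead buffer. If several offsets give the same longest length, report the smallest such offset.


Try each offset into the search buffer:
  offset=1 (pos 3, char 'f'): match length 1
  offset=2 (pos 2, char 'b'): match length 0
  offset=3 (pos 1, char 'f'): match length 3
  offset=4 (pos 0, char 'b'): match length 0
Longest match has length 3 at offset 3.
next_char = character at position 4 + 3 = 7 -> 'b'

Best match: offset=3, length=3 (matching 'fbf' starting at position 1)
LZ77 triple: (3, 3, 'b')


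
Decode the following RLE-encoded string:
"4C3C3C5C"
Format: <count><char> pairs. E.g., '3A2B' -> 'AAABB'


Expanding each <count><char> pair:
  4C -> 'CCCC'
  3C -> 'CCC'
  3C -> 'CCC'
  5C -> 'CCCCC'

Decoded = CCCCCCCCCCCCCCC


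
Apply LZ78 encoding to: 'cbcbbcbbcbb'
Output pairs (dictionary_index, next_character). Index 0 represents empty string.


LZ78 encoding steps:
Dictionary: {0: ''}
Step 1: w='' (idx 0), next='c' -> output (0, 'c'), add 'c' as idx 1
Step 2: w='' (idx 0), next='b' -> output (0, 'b'), add 'b' as idx 2
Step 3: w='c' (idx 1), next='b' -> output (1, 'b'), add 'cb' as idx 3
Step 4: w='b' (idx 2), next='c' -> output (2, 'c'), add 'bc' as idx 4
Step 5: w='b' (idx 2), next='b' -> output (2, 'b'), add 'bb' as idx 5
Step 6: w='cb' (idx 3), next='b' -> output (3, 'b'), add 'cbb' as idx 6


Encoded: [(0, 'c'), (0, 'b'), (1, 'b'), (2, 'c'), (2, 'b'), (3, 'b')]


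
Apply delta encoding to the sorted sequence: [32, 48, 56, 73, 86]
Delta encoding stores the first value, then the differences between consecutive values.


First value: 32
Deltas:
  48 - 32 = 16
  56 - 48 = 8
  73 - 56 = 17
  86 - 73 = 13


Delta encoded: [32, 16, 8, 17, 13]


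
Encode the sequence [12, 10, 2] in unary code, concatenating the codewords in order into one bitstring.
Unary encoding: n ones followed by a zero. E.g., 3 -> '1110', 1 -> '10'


Encode each number as n ones followed by a terminating 0:
  12 -> 1111111111110 (13 bits)
  10 -> 11111111110 (11 bits)
  2 -> 110 (3 bits)
Total length = 13 + 11 + 3 = 27 bits.

Unary([12, 10, 2]) = 111111111111011111111110110 (27 bits)


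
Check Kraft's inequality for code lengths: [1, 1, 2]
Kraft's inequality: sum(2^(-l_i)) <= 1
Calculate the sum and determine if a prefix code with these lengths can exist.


Sum = 2^(-1) + 2^(-1) + 2^(-2)
    = 0.5 + 0.5 + 0.25
    = 5/4 = 1.25
Since 1.25 > 1, Kraft's inequality is NOT satisfied.
A prefix code with these lengths CANNOT exist.

Kraft sum = 1.25. Not satisfied.


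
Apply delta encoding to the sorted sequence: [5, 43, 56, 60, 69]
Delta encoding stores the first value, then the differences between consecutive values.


First value: 5
Deltas:
  43 - 5 = 38
  56 - 43 = 13
  60 - 56 = 4
  69 - 60 = 9


Delta encoded: [5, 38, 13, 4, 9]


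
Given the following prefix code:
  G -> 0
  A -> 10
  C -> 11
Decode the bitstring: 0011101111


Decoding step by step:
Bits 0 -> G
Bits 0 -> G
Bits 11 -> C
Bits 10 -> A
Bits 11 -> C
Bits 11 -> C


Decoded message: GGCACC


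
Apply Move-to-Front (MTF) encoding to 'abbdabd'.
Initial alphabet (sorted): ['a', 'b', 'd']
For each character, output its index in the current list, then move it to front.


MTF encoding:
'a': index 0 in ['a', 'b', 'd'] -> ['a', 'b', 'd']
'b': index 1 in ['a', 'b', 'd'] -> ['b', 'a', 'd']
'b': index 0 in ['b', 'a', 'd'] -> ['b', 'a', 'd']
'd': index 2 in ['b', 'a', 'd'] -> ['d', 'b', 'a']
'a': index 2 in ['d', 'b', 'a'] -> ['a', 'd', 'b']
'b': index 2 in ['a', 'd', 'b'] -> ['b', 'a', 'd']
'd': index 2 in ['b', 'a', 'd'] -> ['d', 'b', 'a']


Output: [0, 1, 0, 2, 2, 2, 2]


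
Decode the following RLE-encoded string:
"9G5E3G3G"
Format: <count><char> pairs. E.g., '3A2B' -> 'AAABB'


Expanding each <count><char> pair:
  9G -> 'GGGGGGGGG'
  5E -> 'EEEEE'
  3G -> 'GGG'
  3G -> 'GGG'

Decoded = GGGGGGGGGEEEEEGGGGGG


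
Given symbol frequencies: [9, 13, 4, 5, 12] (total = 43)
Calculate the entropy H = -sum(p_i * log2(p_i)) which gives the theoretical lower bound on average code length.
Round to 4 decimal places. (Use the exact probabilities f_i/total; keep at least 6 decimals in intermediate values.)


Per-symbol terms -p_i * log2(p_i) with p_i = f_i/43:
  p = 9/43 = 0.209302: log2(p) = -2.256340, -p*log2(p) = 0.472257
  p = 13/43 = 0.302326: log2(p) = -1.725825, -p*log2(p) = 0.521761
  p = 4/43 = 0.093023: log2(p) = -3.426265, -p*log2(p) = 0.318722
  p = 5/43 = 0.116279: log2(p) = -3.104337, -p*log2(p) = 0.360969
  p = 12/43 = 0.279070: log2(p) = -1.841302, -p*log2(p) = 0.513852
H = 0.472257 + 0.521761 + 0.318722 + 0.360969 + 0.513852 = 2.187561

H = 2.1876 bits/symbol


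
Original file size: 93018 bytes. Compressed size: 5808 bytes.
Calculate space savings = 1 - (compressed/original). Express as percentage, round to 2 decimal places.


ratio = compressed/original = 5808/93018 = 0.06244
savings = 1 - ratio = 1 - 0.06244 = 0.93756
as a percentage: 0.93756 * 100 = 93.76%

Space savings = 1 - 5808/93018 = 93.76%


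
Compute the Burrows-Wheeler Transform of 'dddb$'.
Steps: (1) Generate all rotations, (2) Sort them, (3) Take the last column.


Rotations (sorted):
  0: $dddb -> last char: b
  1: b$ddd -> last char: d
  2: db$dd -> last char: d
  3: ddb$d -> last char: d
  4: dddb$ -> last char: $


BWT = bddd$


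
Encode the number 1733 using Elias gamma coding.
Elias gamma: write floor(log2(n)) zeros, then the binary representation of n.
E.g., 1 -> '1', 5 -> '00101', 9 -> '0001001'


num_bits = floor(log2(1733)) + 1 = 11
leading_zeros = num_bits - 1 = 10
binary(1733) = 11011000101

Elias gamma(1733) = '0000000000' + '11011000101' = 000000000011011000101 (21 bits)


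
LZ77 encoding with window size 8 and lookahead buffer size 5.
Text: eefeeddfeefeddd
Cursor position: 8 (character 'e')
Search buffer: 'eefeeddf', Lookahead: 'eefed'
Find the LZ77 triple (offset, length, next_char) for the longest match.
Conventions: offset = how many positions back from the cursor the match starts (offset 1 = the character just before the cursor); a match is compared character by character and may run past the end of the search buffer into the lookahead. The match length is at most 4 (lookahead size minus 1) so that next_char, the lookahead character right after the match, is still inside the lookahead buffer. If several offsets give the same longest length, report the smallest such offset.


Try each offset into the search buffer:
  offset=1 (pos 7, char 'f'): match length 0
  offset=2 (pos 6, char 'd'): match length 0
  offset=3 (pos 5, char 'd'): match length 0
  offset=4 (pos 4, char 'e'): match length 1
  offset=5 (pos 3, char 'e'): match length 2
  offset=6 (pos 2, char 'f'): match length 0
  offset=7 (pos 1, char 'e'): match length 1
  offset=8 (pos 0, char 'e'): match length 4
Longest match has length 4 at offset 8.
next_char = character at position 8 + 4 = 12 -> 'd'

Best match: offset=8, length=4 (matching 'eefe' starting at position 0)
LZ77 triple: (8, 4, 'd')


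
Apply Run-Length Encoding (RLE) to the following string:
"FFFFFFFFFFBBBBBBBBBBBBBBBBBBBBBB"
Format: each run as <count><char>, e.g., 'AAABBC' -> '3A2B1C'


Scanning runs left to right:
  i=0: run of 'F' x 10 -> '10F'
  i=10: run of 'B' x 22 -> '22B'

RLE = 10F22B


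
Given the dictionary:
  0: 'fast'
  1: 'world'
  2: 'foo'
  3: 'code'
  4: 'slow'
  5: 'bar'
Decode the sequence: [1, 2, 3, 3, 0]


Look up each index in the dictionary:
  1 -> 'world'
  2 -> 'foo'
  3 -> 'code'
  3 -> 'code'
  0 -> 'fast'

Decoded: "world foo code code fast"


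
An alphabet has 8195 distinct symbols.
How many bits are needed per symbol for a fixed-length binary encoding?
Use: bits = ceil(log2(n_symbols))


log2(8195) = 13.0005
Bracket: 2^13 = 8192 < 8195 <= 2^14 = 16384
So ceil(log2(8195)) = 14

bits = ceil(log2(8195)) = ceil(13.0005) = 14 bits


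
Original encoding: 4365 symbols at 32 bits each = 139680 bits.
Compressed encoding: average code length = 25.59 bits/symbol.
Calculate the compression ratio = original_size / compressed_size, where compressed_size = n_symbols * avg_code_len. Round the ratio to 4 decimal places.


original_size = n_symbols * orig_bits = 4365 * 32 = 139680 bits
compressed_size = n_symbols * avg_code_len = 4365 * 25.59 = 111700.35 bits
ratio = original_size / compressed_size = 139680 / 111700.35 = 1.2505

Compression ratio = 1.2505


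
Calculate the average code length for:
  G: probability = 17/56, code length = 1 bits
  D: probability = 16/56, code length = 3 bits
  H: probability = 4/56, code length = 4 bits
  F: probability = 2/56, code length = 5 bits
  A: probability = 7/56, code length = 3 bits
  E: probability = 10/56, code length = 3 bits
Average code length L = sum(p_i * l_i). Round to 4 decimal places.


Weighted contributions p_i * l_i:
  G: (17/56) * 1 = 17/56
  D: (16/56) * 3 = 48/56
  H: (4/56) * 4 = 16/56
  F: (2/56) * 5 = 10/56
  A: (7/56) * 3 = 21/56
  E: (10/56) * 3 = 30/56
Sum = (17 + 48 + 16 + 10 + 21 + 30)/56 = 142/56

L = 142/56 = 2.5357 bits/symbol


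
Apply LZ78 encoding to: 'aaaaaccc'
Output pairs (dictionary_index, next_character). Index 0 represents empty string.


LZ78 encoding steps:
Dictionary: {0: ''}
Step 1: w='' (idx 0), next='a' -> output (0, 'a'), add 'a' as idx 1
Step 2: w='a' (idx 1), next='a' -> output (1, 'a'), add 'aa' as idx 2
Step 3: w='aa' (idx 2), next='c' -> output (2, 'c'), add 'aac' as idx 3
Step 4: w='' (idx 0), next='c' -> output (0, 'c'), add 'c' as idx 4
Step 5: w='c' (idx 4), end of input -> output (4, '')


Encoded: [(0, 'a'), (1, 'a'), (2, 'c'), (0, 'c'), (4, '')]


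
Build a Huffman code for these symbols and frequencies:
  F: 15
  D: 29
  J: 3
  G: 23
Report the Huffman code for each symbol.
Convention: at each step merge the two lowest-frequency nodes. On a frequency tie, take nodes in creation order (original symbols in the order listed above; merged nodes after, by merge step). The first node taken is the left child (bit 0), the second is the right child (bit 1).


Huffman tree construction:
Step 1: Merge J(3) + F(15) = 18
Step 2: Merge (J+F)(18) + G(23) = 41
Step 3: Merge D(29) + ((J+F)+G)(41) = 70
Read each symbol's code off the tree from the root (left child = 0, right child = 1).

Codes:
  F: 101 (length 3)
  D: 0 (length 1)
  J: 100 (length 3)
  G: 11 (length 2)
Average code length: 129/70 = 1.8429 bits/symbol


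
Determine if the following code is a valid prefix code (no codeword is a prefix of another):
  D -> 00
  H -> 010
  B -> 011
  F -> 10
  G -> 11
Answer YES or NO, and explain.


Checking each pair (does one codeword prefix another?):
  D='00' vs H='010': no prefix
  D='00' vs B='011': no prefix
  D='00' vs F='10': no prefix
  D='00' vs G='11': no prefix
  H='010' vs D='00': no prefix
  H='010' vs B='011': no prefix
  H='010' vs F='10': no prefix
  H='010' vs G='11': no prefix
  B='011' vs D='00': no prefix
  B='011' vs H='010': no prefix
  B='011' vs F='10': no prefix
  B='011' vs G='11': no prefix
  F='10' vs D='00': no prefix
  F='10' vs H='010': no prefix
  F='10' vs B='011': no prefix
  F='10' vs G='11': no prefix
  G='11' vs D='00': no prefix
  G='11' vs H='010': no prefix
  G='11' vs B='011': no prefix
  G='11' vs F='10': no prefix
No violation found over all pairs.

YES -- this is a valid prefix code. No codeword is a prefix of any other codeword.


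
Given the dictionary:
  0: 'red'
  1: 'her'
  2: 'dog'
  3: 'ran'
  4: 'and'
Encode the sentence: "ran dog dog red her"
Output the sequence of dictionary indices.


Look up each word in the dictionary:
  'ran' -> 3
  'dog' -> 2
  'dog' -> 2
  'red' -> 0
  'her' -> 1

Encoded: [3, 2, 2, 0, 1]


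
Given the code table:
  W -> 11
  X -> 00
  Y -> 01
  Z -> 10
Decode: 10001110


Decoding:
10 -> Z
00 -> X
11 -> W
10 -> Z


Result: ZXWZ


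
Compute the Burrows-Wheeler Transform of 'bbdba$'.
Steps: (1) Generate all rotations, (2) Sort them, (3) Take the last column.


Rotations (sorted):
  0: $bbdba -> last char: a
  1: a$bbdb -> last char: b
  2: ba$bbd -> last char: d
  3: bbdba$ -> last char: $
  4: bdba$b -> last char: b
  5: dba$bb -> last char: b


BWT = abd$bb


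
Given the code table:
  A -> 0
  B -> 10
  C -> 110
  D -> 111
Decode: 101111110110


Decoding:
10 -> B
111 -> D
111 -> D
0 -> A
110 -> C


Result: BDDAC


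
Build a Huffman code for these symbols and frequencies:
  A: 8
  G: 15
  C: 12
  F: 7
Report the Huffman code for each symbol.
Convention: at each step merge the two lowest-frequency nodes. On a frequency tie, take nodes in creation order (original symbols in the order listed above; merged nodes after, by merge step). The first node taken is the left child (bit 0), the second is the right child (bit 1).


Huffman tree construction:
Step 1: Merge F(7) + A(8) = 15
Step 2: Merge C(12) + G(15) = 27
Step 3: Merge (F+A)(15) + (C+G)(27) = 42
Read each symbol's code off the tree from the root (left child = 0, right child = 1).

Codes:
  A: 01 (length 2)
  G: 11 (length 2)
  C: 10 (length 2)
  F: 00 (length 2)
Average code length: 84/42 = 2.0000 bits/symbol
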